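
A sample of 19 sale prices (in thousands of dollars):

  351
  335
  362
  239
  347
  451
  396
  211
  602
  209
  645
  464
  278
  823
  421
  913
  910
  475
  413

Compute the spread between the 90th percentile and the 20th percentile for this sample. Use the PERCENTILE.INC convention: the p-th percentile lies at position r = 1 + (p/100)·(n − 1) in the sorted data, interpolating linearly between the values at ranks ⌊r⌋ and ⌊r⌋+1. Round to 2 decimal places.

528.20

Sorted: 209, 211, 239, 278, 335, 347, 351, 362, 396, 413, 421, 451, 464, 475, 602, 645, 823, 910, 913.
n = 19.
P20: r = 4.6; ranks 4–5 are 278, 335; interpolating gives 312.2.
P90: r = 17.2; ranks 17–18 are 823, 910; interpolating gives 840.4.
Difference: 840.4 − 312.2 = 528.2.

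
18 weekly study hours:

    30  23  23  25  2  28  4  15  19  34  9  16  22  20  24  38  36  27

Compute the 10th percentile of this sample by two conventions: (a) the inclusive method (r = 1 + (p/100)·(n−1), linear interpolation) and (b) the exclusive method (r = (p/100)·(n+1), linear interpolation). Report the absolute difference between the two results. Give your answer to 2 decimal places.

3.70

Sorted: 2, 4, 9, 15, 16, 19, 20, 22, 23, 23, 24, 25, 27, 28, 30, 34, 36, 38.
n = 18.
(a) r = 2.7; between ranks 2 (4) and 3 (9): 7.5.
(b) r = 1.9; between ranks 1 (2) and 2 (4): 3.8.
|7.5 − 3.8| = 3.7.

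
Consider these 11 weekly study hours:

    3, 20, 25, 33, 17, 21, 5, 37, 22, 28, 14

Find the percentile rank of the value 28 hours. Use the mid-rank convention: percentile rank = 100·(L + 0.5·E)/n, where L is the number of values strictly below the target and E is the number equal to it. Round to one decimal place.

Sorted: 3, 5, 14, 17, 20, 21, 22, 25, 28, 33, 37.
Count below 28: L = 8; count equal: E = 1; n = 11.
Percentile rank = 100·(8 + 0.5·1)/11 = 100·8.5/11 = 77.27.

77.3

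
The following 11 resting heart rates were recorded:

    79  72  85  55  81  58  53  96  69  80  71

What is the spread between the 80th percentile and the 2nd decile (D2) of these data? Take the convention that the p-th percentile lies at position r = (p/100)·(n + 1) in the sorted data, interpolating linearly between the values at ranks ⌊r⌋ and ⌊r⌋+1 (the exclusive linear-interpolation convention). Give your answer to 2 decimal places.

27.20

Sorted: 53, 55, 58, 69, 71, 72, 79, 80, 81, 85, 96.
n = 11.
P20: r = 2.4; ranks 2–3 are 55, 58; interpolating gives 56.2.
P80: r = 9.6; ranks 9–10 are 81, 85; interpolating gives 83.4.
Difference: 83.4 − 56.2 = 27.2.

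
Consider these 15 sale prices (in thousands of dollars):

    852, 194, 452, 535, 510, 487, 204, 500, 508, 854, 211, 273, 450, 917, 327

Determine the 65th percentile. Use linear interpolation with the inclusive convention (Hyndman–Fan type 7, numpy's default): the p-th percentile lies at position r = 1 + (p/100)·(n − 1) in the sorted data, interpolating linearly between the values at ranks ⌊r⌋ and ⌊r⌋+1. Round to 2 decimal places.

508.20

Sorted: 194, 204, 211, 273, 327, 450, 452, 487, 500, 508, 510, 535, 852, 854, 917.
n = 15.
r = 1 + (65/100)·(15 − 1) = 1 + 9.1 = 10.1.
Rank 10 is 508 and rank 11 is 510.
Interpolate: 508 + 0.1·(510 − 508) = 508 + 0.1·2 = 508.2.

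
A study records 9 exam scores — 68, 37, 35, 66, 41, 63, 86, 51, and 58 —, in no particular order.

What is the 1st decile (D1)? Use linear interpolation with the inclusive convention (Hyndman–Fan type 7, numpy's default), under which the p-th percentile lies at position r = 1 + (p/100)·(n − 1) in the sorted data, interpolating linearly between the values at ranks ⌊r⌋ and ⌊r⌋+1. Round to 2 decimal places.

36.60

Sorted: 35, 37, 41, 51, 58, 63, 66, 68, 86.
n = 9.
r = 1 + (10/100)·(9 − 1) = 1 + 0.8 = 1.8.
Rank 1 is 35 and rank 2 is 37.
Interpolate: 35 + 0.8·(37 − 35) = 35 + 0.8·2 = 36.6.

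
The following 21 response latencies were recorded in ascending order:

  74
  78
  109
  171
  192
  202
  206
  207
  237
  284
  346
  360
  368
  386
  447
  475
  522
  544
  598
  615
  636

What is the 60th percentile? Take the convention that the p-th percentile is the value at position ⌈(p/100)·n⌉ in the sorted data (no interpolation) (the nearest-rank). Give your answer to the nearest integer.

n = 21.
Position = ⌈60/100 · 21⌉ = ⌈12.6⌉ = 13.
The value at rank 13 is 368.

368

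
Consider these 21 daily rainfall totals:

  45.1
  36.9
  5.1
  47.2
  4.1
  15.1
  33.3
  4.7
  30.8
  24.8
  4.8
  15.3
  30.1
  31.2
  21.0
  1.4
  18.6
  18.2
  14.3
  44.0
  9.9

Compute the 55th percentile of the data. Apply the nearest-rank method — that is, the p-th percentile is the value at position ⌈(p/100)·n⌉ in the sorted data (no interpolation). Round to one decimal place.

21.0

Sorted: 1.4, 4.1, 4.7, 4.8, 5.1, 9.9, 14.3, 15.1, 15.3, 18.2, 18.6, 21.0, 24.8, 30.1, 30.8, 31.2, 33.3, 36.9, 44.0, 45.1, 47.2.
n = 21.
Position = ⌈55/100 · 21⌉ = ⌈11.55⌉ = 12.
The value at rank 12 is 21.0.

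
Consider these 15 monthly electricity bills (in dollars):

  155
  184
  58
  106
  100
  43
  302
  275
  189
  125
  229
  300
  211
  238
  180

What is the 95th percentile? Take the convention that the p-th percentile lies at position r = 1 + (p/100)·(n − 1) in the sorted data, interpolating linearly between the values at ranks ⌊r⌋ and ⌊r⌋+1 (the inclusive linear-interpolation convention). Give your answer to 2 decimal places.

300.60

Sorted: 43, 58, 100, 106, 125, 155, 180, 184, 189, 211, 229, 238, 275, 300, 302.
n = 15.
r = 1 + (95/100)·(15 − 1) = 1 + 13.3 = 14.3.
Rank 14 is 300 and rank 15 is 302.
Interpolate: 300 + 0.3·(302 − 300) = 300 + 0.3·2 = 300.6.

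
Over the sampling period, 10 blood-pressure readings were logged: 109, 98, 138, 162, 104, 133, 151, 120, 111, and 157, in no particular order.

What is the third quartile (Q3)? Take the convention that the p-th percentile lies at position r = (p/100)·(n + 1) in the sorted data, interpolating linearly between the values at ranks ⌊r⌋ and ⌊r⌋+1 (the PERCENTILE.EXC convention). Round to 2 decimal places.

152.50

Sorted: 98, 104, 109, 111, 120, 133, 138, 151, 157, 162.
n = 10.
r = (75/100)·(10 + 1) = 8.25.
Rank 8 is 151 and rank 9 is 157.
Interpolate: 151 + 0.25·(157 − 151) = 151 + 0.25·6 = 152.5.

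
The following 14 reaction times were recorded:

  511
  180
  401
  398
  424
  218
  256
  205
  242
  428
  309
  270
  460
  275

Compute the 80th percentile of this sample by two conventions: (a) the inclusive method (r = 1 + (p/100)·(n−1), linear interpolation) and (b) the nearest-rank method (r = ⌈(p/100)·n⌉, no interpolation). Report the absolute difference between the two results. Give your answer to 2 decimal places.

2.40

Sorted: 180, 205, 218, 242, 256, 270, 275, 309, 398, 401, 424, 428, 460, 511.
n = 14.
(a) r = 11.4; between ranks 11 (424) and 12 (428): 425.6.
(b) the nearest-rank method: rank 12 → 428.
|425.6 − 428| = 2.4.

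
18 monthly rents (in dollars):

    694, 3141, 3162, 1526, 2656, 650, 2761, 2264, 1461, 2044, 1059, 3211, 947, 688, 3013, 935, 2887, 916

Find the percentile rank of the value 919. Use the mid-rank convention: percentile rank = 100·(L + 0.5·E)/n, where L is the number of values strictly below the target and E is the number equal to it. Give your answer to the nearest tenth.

Sorted: 650, 688, 694, 916, 935, 947, 1059, 1461, 1526, 2044, 2264, 2656, 2761, 2887, 3013, 3141, 3162, 3211.
Count below 919: L = 4; count equal: E = 0; n = 18.
Percentile rank = 100·(4 + 0.5·0)/18 = 100·4/18 = 22.22.

22.2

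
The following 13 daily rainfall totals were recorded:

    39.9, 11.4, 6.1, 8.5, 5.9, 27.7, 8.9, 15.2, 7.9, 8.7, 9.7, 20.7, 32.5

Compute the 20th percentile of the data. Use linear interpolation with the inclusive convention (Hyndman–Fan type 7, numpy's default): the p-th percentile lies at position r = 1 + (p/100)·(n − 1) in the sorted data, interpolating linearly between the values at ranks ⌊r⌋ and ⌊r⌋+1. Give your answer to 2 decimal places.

Sorted: 5.9, 6.1, 7.9, 8.5, 8.7, 8.9, 9.7, 11.4, 15.2, 20.7, 27.7, 32.5, 39.9.
n = 13.
r = 1 + (20/100)·(13 − 1) = 1 + 2.4 = 3.4.
Rank 3 is 7.9 and rank 4 is 8.5.
Interpolate: 7.9 + 0.4·(8.5 − 7.9) = 7.9 + 0.4·0.6 = 8.14.

8.14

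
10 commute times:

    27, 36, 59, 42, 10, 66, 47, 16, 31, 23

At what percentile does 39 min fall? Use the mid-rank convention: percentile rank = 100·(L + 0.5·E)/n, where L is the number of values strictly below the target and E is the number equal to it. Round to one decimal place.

Sorted: 10, 16, 23, 27, 31, 36, 42, 47, 59, 66.
Count below 39: L = 6; count equal: E = 0; n = 10.
Percentile rank = 100·(6 + 0.5·0)/10 = 100·6/10 = 60.

60.0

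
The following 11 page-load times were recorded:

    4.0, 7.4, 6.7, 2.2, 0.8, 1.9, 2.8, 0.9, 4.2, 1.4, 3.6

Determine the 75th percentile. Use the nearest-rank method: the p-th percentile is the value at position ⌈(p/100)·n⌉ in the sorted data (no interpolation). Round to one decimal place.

4.2

Sorted: 0.8, 0.9, 1.4, 1.9, 2.2, 2.8, 3.6, 4.0, 4.2, 6.7, 7.4.
n = 11.
Position = ⌈75/100 · 11⌉ = ⌈8.25⌉ = 9.
The value at rank 9 is 4.2.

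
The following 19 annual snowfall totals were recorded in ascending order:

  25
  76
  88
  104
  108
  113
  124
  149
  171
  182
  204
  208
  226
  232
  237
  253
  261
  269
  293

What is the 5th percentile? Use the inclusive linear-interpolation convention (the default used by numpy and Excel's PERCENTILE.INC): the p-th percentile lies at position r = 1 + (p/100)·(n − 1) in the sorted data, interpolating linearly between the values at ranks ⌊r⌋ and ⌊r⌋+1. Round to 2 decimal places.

n = 19.
r = 1 + (5/100)·(19 − 1) = 1 + 0.9 = 1.9.
Rank 1 is 25 and rank 2 is 76.
Interpolate: 25 + 0.9·(76 − 25) = 25 + 0.9·51 = 70.9.

70.90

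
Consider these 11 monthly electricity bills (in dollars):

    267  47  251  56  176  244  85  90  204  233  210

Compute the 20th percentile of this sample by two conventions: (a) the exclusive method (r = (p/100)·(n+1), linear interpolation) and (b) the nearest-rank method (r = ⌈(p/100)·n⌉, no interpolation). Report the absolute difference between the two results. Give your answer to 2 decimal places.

17.40

Sorted: 47, 56, 85, 90, 176, 204, 210, 233, 244, 251, 267.
n = 11.
(a) r = 2.4; between ranks 2 (56) and 3 (85): 67.6.
(b) the nearest-rank method: rank 3 → 85.
|67.6 − 85| = 17.4.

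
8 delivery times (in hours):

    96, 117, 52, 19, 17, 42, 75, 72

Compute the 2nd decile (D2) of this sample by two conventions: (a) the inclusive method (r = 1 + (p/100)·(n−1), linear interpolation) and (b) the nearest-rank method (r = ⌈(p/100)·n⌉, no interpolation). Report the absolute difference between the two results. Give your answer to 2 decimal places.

9.20

Sorted: 17, 19, 42, 52, 72, 75, 96, 117.
n = 8.
(a) r = 2.4; between ranks 2 (19) and 3 (42): 28.2.
(b) the nearest-rank method: rank 2 → 19.
|28.2 − 19| = 9.2.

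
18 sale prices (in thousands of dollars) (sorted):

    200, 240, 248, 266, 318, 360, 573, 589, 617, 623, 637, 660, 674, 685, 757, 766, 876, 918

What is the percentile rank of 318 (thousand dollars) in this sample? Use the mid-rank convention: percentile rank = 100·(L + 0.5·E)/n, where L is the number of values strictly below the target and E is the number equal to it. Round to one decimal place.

25.0

Count below 318: L = 4; count equal: E = 1; n = 18.
Percentile rank = 100·(4 + 0.5·1)/18 = 100·4.5/18 = 25.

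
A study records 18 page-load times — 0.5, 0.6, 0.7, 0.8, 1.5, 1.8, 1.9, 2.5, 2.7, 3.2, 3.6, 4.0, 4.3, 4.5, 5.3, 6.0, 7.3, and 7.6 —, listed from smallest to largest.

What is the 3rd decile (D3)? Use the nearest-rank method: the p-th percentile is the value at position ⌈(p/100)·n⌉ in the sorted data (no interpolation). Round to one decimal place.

n = 18.
Position = ⌈30/100 · 18⌉ = ⌈5.4⌉ = 6.
The value at rank 6 is 1.8.

1.8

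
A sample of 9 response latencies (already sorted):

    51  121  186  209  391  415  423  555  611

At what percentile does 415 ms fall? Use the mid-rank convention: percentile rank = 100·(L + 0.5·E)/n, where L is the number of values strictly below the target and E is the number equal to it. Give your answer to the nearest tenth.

61.1

Count below 415: L = 5; count equal: E = 1; n = 9.
Percentile rank = 100·(5 + 0.5·1)/9 = 100·5.5/9 = 61.11.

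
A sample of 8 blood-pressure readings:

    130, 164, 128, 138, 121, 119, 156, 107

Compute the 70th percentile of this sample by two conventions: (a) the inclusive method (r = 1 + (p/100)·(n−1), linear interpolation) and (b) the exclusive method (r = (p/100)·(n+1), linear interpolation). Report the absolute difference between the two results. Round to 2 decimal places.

6.20

Sorted: 107, 119, 121, 128, 130, 138, 156, 164.
n = 8.
(a) r = 5.9; between ranks 5 (130) and 6 (138): 137.2.
(b) r = 6.3; between ranks 6 (138) and 7 (156): 143.4.
|137.2 − 143.4| = 6.2.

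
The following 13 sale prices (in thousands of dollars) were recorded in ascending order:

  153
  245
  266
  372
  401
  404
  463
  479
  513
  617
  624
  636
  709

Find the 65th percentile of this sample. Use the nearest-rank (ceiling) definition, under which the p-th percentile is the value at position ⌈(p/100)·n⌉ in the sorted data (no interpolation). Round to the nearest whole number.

n = 13.
Position = ⌈65/100 · 13⌉ = ⌈8.45⌉ = 9.
The value at rank 9 is 513.

513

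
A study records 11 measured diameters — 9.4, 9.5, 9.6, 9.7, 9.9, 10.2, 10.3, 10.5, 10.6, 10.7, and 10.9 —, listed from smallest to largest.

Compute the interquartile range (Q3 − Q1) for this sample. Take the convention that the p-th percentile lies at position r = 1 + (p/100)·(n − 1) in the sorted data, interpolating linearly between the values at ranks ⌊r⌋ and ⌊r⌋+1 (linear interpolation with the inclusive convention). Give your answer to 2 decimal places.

n = 11.
P25: r = 3.5; ranks 3–4 are 9.6, 9.7; interpolating gives 9.65.
P75: r = 8.5; ranks 8–9 are 10.5, 10.6; interpolating gives 10.55.
Difference: 10.55 − 9.65 = 0.9.

0.90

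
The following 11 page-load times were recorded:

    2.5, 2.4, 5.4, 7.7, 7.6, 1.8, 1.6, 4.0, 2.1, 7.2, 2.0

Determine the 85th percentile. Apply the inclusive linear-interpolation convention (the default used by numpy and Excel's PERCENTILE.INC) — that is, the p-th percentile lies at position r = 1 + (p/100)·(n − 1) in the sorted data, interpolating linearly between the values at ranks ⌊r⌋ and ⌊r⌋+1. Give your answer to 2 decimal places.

Sorted: 1.6, 1.8, 2.0, 2.1, 2.4, 2.5, 4.0, 5.4, 7.2, 7.6, 7.7.
n = 11.
r = 1 + (85/100)·(11 − 1) = 1 + 8.5 = 9.5.
Rank 9 is 7.2 and rank 10 is 7.6.
Interpolate: 7.2 + 0.5·(7.6 − 7.2) = 7.2 + 0.5·0.4 = 7.4.

7.40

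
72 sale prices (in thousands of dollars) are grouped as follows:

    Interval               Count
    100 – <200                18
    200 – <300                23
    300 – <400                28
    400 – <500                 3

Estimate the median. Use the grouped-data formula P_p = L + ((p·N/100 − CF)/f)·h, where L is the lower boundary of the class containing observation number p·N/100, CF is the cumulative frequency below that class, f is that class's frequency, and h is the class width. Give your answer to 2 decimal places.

N = 72; target position k = 50/100 · 72 = 36.
Cumulative frequencies: 18, 41, 69, 72.
Observation 36 falls in the class 200 – <300.
L = 200, CF = 18, f = 23, h = 100.
P50 = 200 + ((36 − 18)/23)·100 = 200 + 78.2609 = 278.261.

278.26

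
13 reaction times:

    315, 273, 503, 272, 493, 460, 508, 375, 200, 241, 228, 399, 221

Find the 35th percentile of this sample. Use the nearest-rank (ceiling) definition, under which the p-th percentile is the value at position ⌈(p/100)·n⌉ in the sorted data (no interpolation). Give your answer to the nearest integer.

Sorted: 200, 221, 228, 241, 272, 273, 315, 375, 399, 460, 493, 503, 508.
n = 13.
Position = ⌈35/100 · 13⌉ = ⌈4.55⌉ = 5.
The value at rank 5 is 272.

272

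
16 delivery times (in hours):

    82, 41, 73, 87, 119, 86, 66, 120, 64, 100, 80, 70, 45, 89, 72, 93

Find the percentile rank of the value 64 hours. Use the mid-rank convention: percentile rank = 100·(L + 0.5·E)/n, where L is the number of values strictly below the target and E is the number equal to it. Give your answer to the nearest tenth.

15.6

Sorted: 41, 45, 64, 66, 70, 72, 73, 80, 82, 86, 87, 89, 93, 100, 119, 120.
Count below 64: L = 2; count equal: E = 1; n = 16.
Percentile rank = 100·(2 + 0.5·1)/16 = 100·2.5/16 = 15.62.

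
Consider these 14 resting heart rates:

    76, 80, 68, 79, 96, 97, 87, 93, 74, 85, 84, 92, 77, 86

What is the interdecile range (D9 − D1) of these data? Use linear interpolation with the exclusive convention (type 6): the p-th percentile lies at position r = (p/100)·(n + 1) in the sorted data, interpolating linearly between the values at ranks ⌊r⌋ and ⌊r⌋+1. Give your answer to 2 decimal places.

Sorted: 68, 74, 76, 77, 79, 80, 84, 85, 86, 87, 92, 93, 96, 97.
n = 14.
P10: r = 1.5; ranks 1–2 are 68, 74; interpolating gives 71.
P90: r = 13.5; ranks 13–14 are 96, 97; interpolating gives 96.5.
Difference: 96.5 − 71 = 25.5.

25.50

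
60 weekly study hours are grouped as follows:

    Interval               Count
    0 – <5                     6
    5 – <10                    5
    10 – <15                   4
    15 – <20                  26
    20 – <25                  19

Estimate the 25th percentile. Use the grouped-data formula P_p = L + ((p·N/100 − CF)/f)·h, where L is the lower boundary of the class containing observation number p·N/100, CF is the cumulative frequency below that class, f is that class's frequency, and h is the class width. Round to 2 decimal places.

N = 60; target position k = 25/100 · 60 = 15.
Cumulative frequencies: 6, 11, 15, 41, 60.
Observation 15 falls in the class 10 – <15.
L = 10, CF = 11, f = 4, h = 5.
P25 = 10 + ((15 − 11)/4)·5 = 10 + 5 = 15.

15.00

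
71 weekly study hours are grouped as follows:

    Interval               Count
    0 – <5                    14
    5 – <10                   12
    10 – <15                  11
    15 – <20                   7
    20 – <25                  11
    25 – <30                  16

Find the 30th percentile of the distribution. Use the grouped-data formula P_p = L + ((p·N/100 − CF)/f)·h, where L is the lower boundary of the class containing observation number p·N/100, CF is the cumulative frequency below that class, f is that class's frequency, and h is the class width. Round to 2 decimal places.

8.04

N = 71; target position k = 30/100 · 71 = 21.3.
Cumulative frequencies: 14, 26, 37, 44, 55, 71.
Observation 21.3 falls in the class 5 – <10.
L = 5, CF = 14, f = 12, h = 5.
P30 = 5 + ((21.3 − 14)/12)·5 = 5 + 3.04167 = 8.04167.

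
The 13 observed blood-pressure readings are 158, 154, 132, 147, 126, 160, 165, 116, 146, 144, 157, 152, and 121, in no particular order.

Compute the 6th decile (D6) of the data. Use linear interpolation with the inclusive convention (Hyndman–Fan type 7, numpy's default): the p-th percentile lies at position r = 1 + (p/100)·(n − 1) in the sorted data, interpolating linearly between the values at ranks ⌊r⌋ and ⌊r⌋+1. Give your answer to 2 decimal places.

Sorted: 116, 121, 126, 132, 144, 146, 147, 152, 154, 157, 158, 160, 165.
n = 13.
r = 1 + (60/100)·(13 − 1) = 1 + 7.2 = 8.2.
Rank 8 is 152 and rank 9 is 154.
Interpolate: 152 + 0.2·(154 − 152) = 152 + 0.2·2 = 152.4.

152.40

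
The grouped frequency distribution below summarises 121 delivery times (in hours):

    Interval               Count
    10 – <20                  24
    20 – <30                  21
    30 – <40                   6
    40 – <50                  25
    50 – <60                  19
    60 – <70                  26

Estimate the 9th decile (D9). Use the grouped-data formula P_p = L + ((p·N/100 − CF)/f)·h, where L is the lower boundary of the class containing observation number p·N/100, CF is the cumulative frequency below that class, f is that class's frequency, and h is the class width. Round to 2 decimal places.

65.35

N = 121; target position k = 90/100 · 121 = 108.9.
Cumulative frequencies: 24, 45, 51, 76, 95, 121.
Observation 108.9 falls in the class 60 – <70.
L = 60, CF = 95, f = 26, h = 10.
P90 = 60 + ((108.9 − 95)/26)·10 = 60 + 5.34615 = 65.3462.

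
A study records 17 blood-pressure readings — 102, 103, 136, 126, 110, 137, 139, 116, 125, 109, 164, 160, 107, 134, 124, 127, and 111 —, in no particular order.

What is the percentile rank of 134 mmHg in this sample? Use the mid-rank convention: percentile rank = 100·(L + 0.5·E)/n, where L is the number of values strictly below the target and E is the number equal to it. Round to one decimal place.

Sorted: 102, 103, 107, 109, 110, 111, 116, 124, 125, 126, 127, 134, 136, 137, 139, 160, 164.
Count below 134: L = 11; count equal: E = 1; n = 17.
Percentile rank = 100·(11 + 0.5·1)/17 = 100·11.5/17 = 67.65.

67.6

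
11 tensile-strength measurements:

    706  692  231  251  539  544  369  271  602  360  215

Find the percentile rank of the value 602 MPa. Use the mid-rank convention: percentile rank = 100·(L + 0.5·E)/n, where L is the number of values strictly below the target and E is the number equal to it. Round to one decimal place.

77.3

Sorted: 215, 231, 251, 271, 360, 369, 539, 544, 602, 692, 706.
Count below 602: L = 8; count equal: E = 1; n = 11.
Percentile rank = 100·(8 + 0.5·1)/11 = 100·8.5/11 = 77.27.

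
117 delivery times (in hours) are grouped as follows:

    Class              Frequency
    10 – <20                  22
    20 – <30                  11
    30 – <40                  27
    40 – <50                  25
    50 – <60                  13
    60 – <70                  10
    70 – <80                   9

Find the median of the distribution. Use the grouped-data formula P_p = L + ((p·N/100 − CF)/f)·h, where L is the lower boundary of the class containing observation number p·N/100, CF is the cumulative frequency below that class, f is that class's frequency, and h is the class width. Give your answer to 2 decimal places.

39.44

N = 117; target position k = 50/100 · 117 = 58.5.
Cumulative frequencies: 22, 33, 60, 85, 98, 108, 117.
Observation 58.5 falls in the class 30 – <40.
L = 30, CF = 33, f = 27, h = 10.
P50 = 30 + ((58.5 − 33)/27)·10 = 30 + 9.44444 = 39.4444.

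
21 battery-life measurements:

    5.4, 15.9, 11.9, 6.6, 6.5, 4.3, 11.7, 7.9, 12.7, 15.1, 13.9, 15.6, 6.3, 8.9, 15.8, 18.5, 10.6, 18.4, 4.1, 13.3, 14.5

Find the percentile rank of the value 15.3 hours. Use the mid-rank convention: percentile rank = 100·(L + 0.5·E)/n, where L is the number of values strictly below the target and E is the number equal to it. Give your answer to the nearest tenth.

76.2

Sorted: 4.1, 4.3, 5.4, 6.3, 6.5, 6.6, 7.9, 8.9, 10.6, 11.7, 11.9, 12.7, 13.3, 13.9, 14.5, 15.1, 15.6, 15.8, 15.9, 18.4, 18.5.
Count below 15.3: L = 16; count equal: E = 0; n = 21.
Percentile rank = 100·(16 + 0.5·0)/21 = 100·16/21 = 76.19.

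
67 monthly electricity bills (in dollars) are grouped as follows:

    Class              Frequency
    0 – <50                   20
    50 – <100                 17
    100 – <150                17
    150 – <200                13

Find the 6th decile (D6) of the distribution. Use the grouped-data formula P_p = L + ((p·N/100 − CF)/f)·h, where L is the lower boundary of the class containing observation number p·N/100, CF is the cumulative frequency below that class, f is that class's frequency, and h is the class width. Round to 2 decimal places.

109.41

N = 67; target position k = 60/100 · 67 = 40.2.
Cumulative frequencies: 20, 37, 54, 67.
Observation 40.2 falls in the class 100 – <150.
L = 100, CF = 37, f = 17, h = 50.
P60 = 100 + ((40.2 − 37)/17)·50 = 100 + 9.41176 = 109.412.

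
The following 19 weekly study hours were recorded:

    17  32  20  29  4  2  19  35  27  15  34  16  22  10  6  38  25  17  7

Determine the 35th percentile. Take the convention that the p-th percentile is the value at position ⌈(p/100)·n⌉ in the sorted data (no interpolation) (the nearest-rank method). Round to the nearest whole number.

Sorted: 2, 4, 6, 7, 10, 15, 16, 17, 17, 19, 20, 22, 25, 27, 29, 32, 34, 35, 38.
n = 19.
Position = ⌈35/100 · 19⌉ = ⌈6.65⌉ = 7.
The value at rank 7 is 16.

16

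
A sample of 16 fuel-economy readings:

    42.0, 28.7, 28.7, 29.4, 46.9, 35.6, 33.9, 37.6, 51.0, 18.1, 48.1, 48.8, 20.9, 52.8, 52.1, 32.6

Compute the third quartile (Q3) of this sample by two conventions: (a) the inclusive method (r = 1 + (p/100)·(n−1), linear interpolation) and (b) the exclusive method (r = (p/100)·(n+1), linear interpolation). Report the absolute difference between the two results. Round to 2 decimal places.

Sorted: 18.1, 20.9, 28.7, 28.7, 29.4, 32.6, 33.9, 35.6, 37.6, 42.0, 46.9, 48.1, 48.8, 51.0, 52.1, 52.8.
n = 16.
(a) r = 12.25; between ranks 12 (48.1) and 13 (48.8): 48.275.
(b) r = 12.75; between ranks 12 (48.1) and 13 (48.8): 48.625.
|48.275 − 48.625| = 0.35.

0.35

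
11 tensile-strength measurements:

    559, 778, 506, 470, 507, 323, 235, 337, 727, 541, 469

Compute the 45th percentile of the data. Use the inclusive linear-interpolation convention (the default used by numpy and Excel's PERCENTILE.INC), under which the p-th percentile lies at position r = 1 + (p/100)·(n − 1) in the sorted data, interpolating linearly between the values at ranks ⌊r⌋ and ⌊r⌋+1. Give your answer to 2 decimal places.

488.00

Sorted: 235, 323, 337, 469, 470, 506, 507, 541, 559, 727, 778.
n = 11.
r = 1 + (45/100)·(11 − 1) = 1 + 4.5 = 5.5.
Rank 5 is 470 and rank 6 is 506.
Interpolate: 470 + 0.5·(506 − 470) = 470 + 0.5·36 = 488.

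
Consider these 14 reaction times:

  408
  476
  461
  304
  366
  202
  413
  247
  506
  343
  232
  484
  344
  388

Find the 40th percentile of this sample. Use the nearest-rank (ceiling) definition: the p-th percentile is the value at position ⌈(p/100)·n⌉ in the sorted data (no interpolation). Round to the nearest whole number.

Sorted: 202, 232, 247, 304, 343, 344, 366, 388, 408, 413, 461, 476, 484, 506.
n = 14.
Position = ⌈40/100 · 14⌉ = ⌈5.6⌉ = 6.
The value at rank 6 is 344.

344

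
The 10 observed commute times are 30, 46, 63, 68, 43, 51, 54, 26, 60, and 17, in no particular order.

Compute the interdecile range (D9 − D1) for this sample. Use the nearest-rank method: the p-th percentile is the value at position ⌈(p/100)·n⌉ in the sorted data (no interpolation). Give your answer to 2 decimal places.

Sorted: 17, 26, 30, 43, 46, 51, 54, 60, 63, 68.
n = 10.
P10: rank ⌈10/100·10⌉ = 1 → 17.
P90: rank ⌈90/100·10⌉ = 9 → 63.
Difference: 63 − 17 = 46.

46.00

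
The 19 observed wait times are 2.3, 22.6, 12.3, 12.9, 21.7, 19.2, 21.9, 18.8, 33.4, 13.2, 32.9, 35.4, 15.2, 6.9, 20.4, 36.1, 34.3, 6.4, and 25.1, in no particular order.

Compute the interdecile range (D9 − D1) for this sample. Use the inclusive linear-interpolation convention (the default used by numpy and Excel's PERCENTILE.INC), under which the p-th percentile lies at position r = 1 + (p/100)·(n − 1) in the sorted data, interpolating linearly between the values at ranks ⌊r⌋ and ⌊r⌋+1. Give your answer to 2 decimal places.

Sorted: 2.3, 6.4, 6.9, 12.3, 12.9, 13.2, 15.2, 18.8, 19.2, 20.4, 21.7, 21.9, 22.6, 25.1, 32.9, 33.4, 34.3, 35.4, 36.1.
n = 19.
P10: r = 2.8; ranks 2–3 are 6.4, 6.9; interpolating gives 6.8.
P90: r = 17.2; ranks 17–18 are 34.3, 35.4; interpolating gives 34.52.
Difference: 34.52 − 6.8 = 27.72.

27.72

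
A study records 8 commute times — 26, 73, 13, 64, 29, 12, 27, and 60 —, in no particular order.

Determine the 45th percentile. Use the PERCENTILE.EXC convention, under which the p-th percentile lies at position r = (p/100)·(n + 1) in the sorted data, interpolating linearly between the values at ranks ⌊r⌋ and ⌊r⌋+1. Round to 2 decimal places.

Sorted: 12, 13, 26, 27, 29, 60, 64, 73.
n = 8.
r = (45/100)·(8 + 1) = 4.05.
Rank 4 is 27 and rank 5 is 29.
Interpolate: 27 + 0.05·(29 − 27) = 27 + 0.05·2 = 27.1.

27.10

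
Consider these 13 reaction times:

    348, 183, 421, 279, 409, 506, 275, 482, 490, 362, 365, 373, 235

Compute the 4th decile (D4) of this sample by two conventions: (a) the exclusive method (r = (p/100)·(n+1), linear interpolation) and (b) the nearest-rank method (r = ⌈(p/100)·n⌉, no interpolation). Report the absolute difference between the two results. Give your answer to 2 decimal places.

5.60

Sorted: 183, 235, 275, 279, 348, 362, 365, 373, 409, 421, 482, 490, 506.
n = 13.
(a) r = 5.6; between ranks 5 (348) and 6 (362): 356.4.
(b) the nearest-rank method: rank 6 → 362.
|356.4 − 362| = 5.6.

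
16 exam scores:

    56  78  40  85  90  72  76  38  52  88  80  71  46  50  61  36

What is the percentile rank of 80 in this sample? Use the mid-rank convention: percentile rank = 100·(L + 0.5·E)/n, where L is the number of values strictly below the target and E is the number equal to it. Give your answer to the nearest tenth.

78.1

Sorted: 36, 38, 40, 46, 50, 52, 56, 61, 71, 72, 76, 78, 80, 85, 88, 90.
Count below 80: L = 12; count equal: E = 1; n = 16.
Percentile rank = 100·(12 + 0.5·1)/16 = 100·12.5/16 = 78.12.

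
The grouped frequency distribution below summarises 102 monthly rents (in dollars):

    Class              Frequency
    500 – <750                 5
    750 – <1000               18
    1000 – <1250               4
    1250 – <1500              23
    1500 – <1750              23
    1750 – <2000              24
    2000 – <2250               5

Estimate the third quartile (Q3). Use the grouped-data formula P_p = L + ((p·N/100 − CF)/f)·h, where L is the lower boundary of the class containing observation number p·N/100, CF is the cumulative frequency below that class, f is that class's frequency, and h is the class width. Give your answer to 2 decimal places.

1786.46

N = 102; target position k = 75/100 · 102 = 76.5.
Cumulative frequencies: 5, 23, 27, 50, 73, 97, 102.
Observation 76.5 falls in the class 1750 – <2000.
L = 1750, CF = 73, f = 24, h = 250.
P75 = 1750 + ((76.5 − 73)/24)·250 = 1750 + 36.4583 = 1786.46.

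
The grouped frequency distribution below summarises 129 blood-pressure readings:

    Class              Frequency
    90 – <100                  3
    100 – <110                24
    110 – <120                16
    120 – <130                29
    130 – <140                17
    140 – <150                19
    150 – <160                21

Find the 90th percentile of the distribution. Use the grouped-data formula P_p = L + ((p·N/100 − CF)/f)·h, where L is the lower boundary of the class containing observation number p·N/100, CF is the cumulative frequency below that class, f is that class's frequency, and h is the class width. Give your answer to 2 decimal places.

N = 129; target position k = 90/100 · 129 = 116.1.
Cumulative frequencies: 3, 27, 43, 72, 89, 108, 129.
Observation 116.1 falls in the class 150 – <160.
L = 150, CF = 108, f = 21, h = 10.
P90 = 150 + ((116.1 − 108)/21)·10 = 150 + 3.85714 = 153.857.

153.86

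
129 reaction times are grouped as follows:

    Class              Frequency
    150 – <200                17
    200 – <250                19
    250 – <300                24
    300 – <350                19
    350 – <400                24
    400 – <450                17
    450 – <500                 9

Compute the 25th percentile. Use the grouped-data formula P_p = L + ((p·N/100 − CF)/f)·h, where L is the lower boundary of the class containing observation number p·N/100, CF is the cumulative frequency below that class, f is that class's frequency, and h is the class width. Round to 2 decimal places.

N = 129; target position k = 25/100 · 129 = 32.25.
Cumulative frequencies: 17, 36, 60, 79, 103, 120, 129.
Observation 32.25 falls in the class 200 – <250.
L = 200, CF = 17, f = 19, h = 50.
P25 = 200 + ((32.25 − 17)/19)·50 = 200 + 40.1316 = 240.132.

240.13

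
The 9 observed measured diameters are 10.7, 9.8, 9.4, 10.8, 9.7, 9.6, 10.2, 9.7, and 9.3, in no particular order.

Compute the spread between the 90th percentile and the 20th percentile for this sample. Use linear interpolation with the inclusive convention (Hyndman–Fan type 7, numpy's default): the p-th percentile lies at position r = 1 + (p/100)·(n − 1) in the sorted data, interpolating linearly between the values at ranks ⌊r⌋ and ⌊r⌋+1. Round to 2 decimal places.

Sorted: 9.3, 9.4, 9.6, 9.7, 9.7, 9.8, 10.2, 10.7, 10.8.
n = 9.
P20: r = 2.6; ranks 2–3 are 9.4, 9.6; interpolating gives 9.52.
P90: r = 8.2; ranks 8–9 are 10.7, 10.8; interpolating gives 10.72.
Difference: 10.72 − 9.52 = 1.2.

1.20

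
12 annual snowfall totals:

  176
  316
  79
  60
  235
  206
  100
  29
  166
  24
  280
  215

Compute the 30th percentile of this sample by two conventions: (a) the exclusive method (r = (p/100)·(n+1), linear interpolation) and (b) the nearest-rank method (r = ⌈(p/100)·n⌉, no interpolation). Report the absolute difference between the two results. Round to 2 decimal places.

Sorted: 24, 29, 60, 79, 100, 166, 176, 206, 215, 235, 280, 316.
n = 12.
(a) r = 3.9; between ranks 3 (60) and 4 (79): 77.1.
(b) the nearest-rank method: rank 4 → 79.
|77.1 − 79| = 1.9.

1.90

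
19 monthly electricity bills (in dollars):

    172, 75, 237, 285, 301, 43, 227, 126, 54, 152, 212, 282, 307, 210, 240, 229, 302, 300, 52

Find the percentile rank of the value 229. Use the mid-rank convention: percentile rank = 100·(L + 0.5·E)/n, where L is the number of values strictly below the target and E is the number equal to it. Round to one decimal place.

Sorted: 43, 52, 54, 75, 126, 152, 172, 210, 212, 227, 229, 237, 240, 282, 285, 300, 301, 302, 307.
Count below 229: L = 10; count equal: E = 1; n = 19.
Percentile rank = 100·(10 + 0.5·1)/19 = 100·10.5/19 = 55.26.

55.3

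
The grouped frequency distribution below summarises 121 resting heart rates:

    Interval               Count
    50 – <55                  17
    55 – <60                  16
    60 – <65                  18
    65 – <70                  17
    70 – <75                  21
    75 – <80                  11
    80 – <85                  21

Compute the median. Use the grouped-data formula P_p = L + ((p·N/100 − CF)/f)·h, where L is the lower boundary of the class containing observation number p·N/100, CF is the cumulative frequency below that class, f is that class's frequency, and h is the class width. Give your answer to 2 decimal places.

N = 121; target position k = 50/100 · 121 = 60.5.
Cumulative frequencies: 17, 33, 51, 68, 89, 100, 121.
Observation 60.5 falls in the class 65 – <70.
L = 65, CF = 51, f = 17, h = 5.
P50 = 65 + ((60.5 − 51)/17)·5 = 65 + 2.79412 = 67.7941.

67.79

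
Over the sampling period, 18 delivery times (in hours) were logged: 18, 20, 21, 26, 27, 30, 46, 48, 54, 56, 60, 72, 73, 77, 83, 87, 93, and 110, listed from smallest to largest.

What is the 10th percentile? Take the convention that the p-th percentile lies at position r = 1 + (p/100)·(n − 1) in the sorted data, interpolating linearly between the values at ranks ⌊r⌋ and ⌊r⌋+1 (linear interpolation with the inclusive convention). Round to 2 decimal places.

20.70

n = 18.
r = 1 + (10/100)·(18 − 1) = 1 + 1.7 = 2.7.
Rank 2 is 20 and rank 3 is 21.
Interpolate: 20 + 0.7·(21 − 20) = 20 + 0.7·1 = 20.7.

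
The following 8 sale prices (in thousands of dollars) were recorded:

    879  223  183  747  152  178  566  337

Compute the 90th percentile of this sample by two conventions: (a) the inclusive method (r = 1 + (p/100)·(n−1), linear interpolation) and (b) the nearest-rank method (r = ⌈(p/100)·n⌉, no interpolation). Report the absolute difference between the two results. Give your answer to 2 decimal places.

Sorted: 152, 178, 183, 223, 337, 566, 747, 879.
n = 8.
(a) r = 7.3; between ranks 7 (747) and 8 (879): 786.6.
(b) the nearest-rank method: rank 8 → 879.
|786.6 − 879| = 92.4.

92.40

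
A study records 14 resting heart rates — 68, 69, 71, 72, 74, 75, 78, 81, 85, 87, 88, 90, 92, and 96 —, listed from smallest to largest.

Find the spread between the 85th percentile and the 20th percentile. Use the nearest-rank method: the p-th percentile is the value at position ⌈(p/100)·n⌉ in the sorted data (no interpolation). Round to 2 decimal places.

n = 14.
P20: rank ⌈20/100·14⌉ = 3 → 71.
P85: rank ⌈85/100·14⌉ = 12 → 90.
Difference: 90 − 71 = 19.

19.00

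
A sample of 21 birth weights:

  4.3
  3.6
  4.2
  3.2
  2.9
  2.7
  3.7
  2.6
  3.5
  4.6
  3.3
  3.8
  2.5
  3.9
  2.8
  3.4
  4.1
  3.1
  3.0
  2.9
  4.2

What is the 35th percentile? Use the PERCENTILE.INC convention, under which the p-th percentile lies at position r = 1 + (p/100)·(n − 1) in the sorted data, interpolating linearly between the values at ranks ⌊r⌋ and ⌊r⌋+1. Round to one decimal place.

3.1

Sorted: 2.5, 2.6, 2.7, 2.8, 2.9, 2.9, 3.0, 3.1, 3.2, 3.3, 3.4, 3.5, 3.6, 3.7, 3.8, 3.9, 4.1, 4.2, 4.2, 4.3, 4.6.
n = 21.
r = 1 + (35/100)·(21 − 1) = 1 + 7 = 8.
r is an integer, so P35 is the value at rank 8: 3.1.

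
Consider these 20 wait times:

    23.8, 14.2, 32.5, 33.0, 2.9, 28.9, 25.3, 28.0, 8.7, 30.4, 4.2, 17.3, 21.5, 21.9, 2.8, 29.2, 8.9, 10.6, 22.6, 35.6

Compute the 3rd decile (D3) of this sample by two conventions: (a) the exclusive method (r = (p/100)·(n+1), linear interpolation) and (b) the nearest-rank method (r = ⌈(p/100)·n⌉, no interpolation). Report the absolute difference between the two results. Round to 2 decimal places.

1.08

Sorted: 2.8, 2.9, 4.2, 8.7, 8.9, 10.6, 14.2, 17.3, 21.5, 21.9, 22.6, 23.8, 25.3, 28.0, 28.9, 29.2, 30.4, 32.5, 33.0, 35.6.
n = 20.
(a) r = 6.3; between ranks 6 (10.6) and 7 (14.2): 11.68.
(b) the nearest-rank method: rank 6 → 10.6.
|11.68 − 10.6| = 1.08.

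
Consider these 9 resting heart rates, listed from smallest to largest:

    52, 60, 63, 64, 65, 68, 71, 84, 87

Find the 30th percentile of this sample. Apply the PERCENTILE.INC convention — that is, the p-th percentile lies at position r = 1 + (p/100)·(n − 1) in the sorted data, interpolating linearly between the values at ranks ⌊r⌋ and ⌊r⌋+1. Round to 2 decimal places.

n = 9.
r = 1 + (30/100)·(9 − 1) = 1 + 2.4 = 3.4.
Rank 3 is 63 and rank 4 is 64.
Interpolate: 63 + 0.4·(64 − 63) = 63 + 0.4·1 = 63.4.

63.40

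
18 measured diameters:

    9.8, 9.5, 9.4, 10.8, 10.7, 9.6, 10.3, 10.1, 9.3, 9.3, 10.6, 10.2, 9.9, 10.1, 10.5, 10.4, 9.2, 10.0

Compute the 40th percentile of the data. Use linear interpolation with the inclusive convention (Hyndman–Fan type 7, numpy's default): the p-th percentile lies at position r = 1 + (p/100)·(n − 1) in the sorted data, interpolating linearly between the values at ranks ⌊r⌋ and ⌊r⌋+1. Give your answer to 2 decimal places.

Sorted: 9.2, 9.3, 9.3, 9.4, 9.5, 9.6, 9.8, 9.9, 10.0, 10.1, 10.1, 10.2, 10.3, 10.4, 10.5, 10.6, 10.7, 10.8.
n = 18.
r = 1 + (40/100)·(18 − 1) = 1 + 6.8 = 7.8.
Rank 7 is 9.8 and rank 8 is 9.9.
Interpolate: 9.8 + 0.8·(9.9 − 9.8) = 9.8 + 0.8·0.1 = 9.88.

9.88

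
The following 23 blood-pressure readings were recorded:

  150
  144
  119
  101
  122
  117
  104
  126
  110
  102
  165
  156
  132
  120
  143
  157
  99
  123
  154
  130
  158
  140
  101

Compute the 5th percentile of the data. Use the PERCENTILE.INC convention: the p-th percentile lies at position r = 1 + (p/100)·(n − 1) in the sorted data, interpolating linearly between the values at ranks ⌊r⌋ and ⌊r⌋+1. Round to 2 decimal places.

Sorted: 99, 101, 101, 102, 104, 110, 117, 119, 120, 122, 123, 126, 130, 132, 140, 143, 144, 150, 154, 156, 157, 158, 165.
n = 23.
r = 1 + (5/100)·(23 − 1) = 1 + 1.1 = 2.1.
Rank 2 is 101 and rank 3 is 101.
Interpolate: 101 + 0.1·(101 − 101) = 101 + 0.1·0 = 101.

101.00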